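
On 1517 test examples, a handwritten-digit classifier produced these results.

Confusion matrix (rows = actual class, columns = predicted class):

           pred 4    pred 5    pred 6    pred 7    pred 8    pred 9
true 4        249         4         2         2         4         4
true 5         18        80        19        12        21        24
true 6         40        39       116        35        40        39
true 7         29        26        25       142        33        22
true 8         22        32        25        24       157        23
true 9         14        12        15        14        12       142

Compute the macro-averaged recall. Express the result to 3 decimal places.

Per-class recall (TP/(TP+FN)):
  4: TP=249, FN=4+2+2+4+4=16 → 249/265 = 0.9396
  5: TP=80, FN=18+19+12+21+24=94 → 80/174 = 0.4598
  6: TP=116, FN=40+39+35+40+39=193 → 116/309 = 0.3754
  7: TP=142, FN=29+26+25+33+22=135 → 142/277 = 0.5126
  8: TP=157, FN=22+32+25+24+23=126 → 157/283 = 0.5548
  9: TP=142, FN=14+12+15+14+12=67 → 142/209 = 0.6794
Macro-recall = mean = (0.9396 + 0.4598 + 0.3754 + 0.5126 + 0.5548 + 0.6794) / 6 = 0.587

0.587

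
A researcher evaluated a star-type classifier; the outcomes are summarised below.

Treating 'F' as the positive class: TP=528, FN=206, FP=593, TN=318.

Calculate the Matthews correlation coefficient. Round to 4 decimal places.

0.0730

MCC = (TP·TN − FP·FN) / √((TP+FP)(TP+FN)(TN+FP)(TN+FN))
Numerator = 528·318 − 593·206 = 45746
Denominator = √(1121·734·911·524) = √392781782296 = 626723.0507
MCC = 45746 / 626723.0507 = 0.0730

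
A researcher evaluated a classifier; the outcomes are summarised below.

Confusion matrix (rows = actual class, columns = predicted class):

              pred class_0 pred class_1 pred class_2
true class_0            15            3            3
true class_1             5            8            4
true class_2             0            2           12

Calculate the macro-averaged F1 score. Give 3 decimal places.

Per-class F1 score (2·TP/(2·TP+FP+FN)):
  class_0: TP=15, FP=5+0=5, FN=3+3=6 → 30/41 = 0.7317
  class_1: TP=8, FP=3+2=5, FN=5+4=9 → 16/30 = 0.5333
  class_2: TP=12, FP=3+4=7, FN=0+2=2 → 24/33 = 0.7273
Macro-F1 score = mean = (0.7317 + 0.5333 + 0.7273) / 3 = 0.664

0.664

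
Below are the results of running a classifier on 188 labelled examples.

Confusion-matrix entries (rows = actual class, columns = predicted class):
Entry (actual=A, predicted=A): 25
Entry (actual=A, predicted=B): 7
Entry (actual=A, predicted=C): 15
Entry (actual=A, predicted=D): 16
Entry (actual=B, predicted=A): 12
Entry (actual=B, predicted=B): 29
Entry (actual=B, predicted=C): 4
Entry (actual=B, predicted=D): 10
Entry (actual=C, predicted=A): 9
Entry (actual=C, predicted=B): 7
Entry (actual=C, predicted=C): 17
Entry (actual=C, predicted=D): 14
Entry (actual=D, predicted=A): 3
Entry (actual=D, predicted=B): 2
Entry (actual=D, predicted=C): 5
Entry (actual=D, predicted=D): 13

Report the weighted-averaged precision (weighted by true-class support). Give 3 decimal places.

0.493

Per-class precision (TP/(TP+FP)):
  A: TP=25, FP=12+9+3=24 → 25/49 = 0.5102
  B: TP=29, FP=7+7+2=16 → 29/45 = 0.6444
  C: TP=17, FP=15+4+5=24 → 17/41 = 0.4146
  D: TP=13, FP=16+10+14=40 → 13/53 = 0.2453
Weighted-precision = Σ (supportᵢ/N)·precisionᵢ with N=188: (63/188)·0.5102 + (55/188)·0.6444 + (47/188)·0.4146 + (23/188)·0.2453 = 0.493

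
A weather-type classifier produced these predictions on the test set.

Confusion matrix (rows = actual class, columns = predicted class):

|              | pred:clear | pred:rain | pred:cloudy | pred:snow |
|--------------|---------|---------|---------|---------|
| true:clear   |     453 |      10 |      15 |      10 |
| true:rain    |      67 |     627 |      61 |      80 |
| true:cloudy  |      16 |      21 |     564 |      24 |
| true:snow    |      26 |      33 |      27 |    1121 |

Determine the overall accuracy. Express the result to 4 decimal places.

Accuracy = trace / total = (453+627+564+1121=2765) / 3155 = 2765/3155 = 0.8764

0.8764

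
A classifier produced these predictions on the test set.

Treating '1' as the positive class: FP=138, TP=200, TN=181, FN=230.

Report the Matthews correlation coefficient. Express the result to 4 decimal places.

0.0323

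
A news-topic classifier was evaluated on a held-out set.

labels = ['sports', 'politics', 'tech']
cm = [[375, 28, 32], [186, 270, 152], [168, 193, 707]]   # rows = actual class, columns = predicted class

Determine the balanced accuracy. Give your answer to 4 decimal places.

0.6560

Balanced accuracy = mean of per-class recall.
  sports: recall = 375/435 = 0.86207
  politics: recall = 270/608 = 0.44408
  tech: recall = 707/1068 = 0.66199
Mean = (0.86207 + 0.44408 + 0.66199) / 3 = 0.6560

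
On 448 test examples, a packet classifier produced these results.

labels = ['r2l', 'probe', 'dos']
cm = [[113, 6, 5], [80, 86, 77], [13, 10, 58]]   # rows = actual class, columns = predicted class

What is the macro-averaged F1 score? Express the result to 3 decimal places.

0.569

Per-class F1 score (2·TP/(2·TP+FP+FN)):
  r2l: TP=113, FP=80+13=93, FN=6+5=11 → 226/330 = 0.6848
  probe: TP=86, FP=6+10=16, FN=80+77=157 → 172/345 = 0.4986
  dos: TP=58, FP=5+77=82, FN=13+10=23 → 116/221 = 0.5249
Macro-F1 score = mean = (0.6848 + 0.4986 + 0.5249) / 3 = 0.569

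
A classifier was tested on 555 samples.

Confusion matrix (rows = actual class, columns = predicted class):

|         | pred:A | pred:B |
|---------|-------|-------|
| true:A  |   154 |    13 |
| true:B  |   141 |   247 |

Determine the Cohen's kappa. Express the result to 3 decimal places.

0.459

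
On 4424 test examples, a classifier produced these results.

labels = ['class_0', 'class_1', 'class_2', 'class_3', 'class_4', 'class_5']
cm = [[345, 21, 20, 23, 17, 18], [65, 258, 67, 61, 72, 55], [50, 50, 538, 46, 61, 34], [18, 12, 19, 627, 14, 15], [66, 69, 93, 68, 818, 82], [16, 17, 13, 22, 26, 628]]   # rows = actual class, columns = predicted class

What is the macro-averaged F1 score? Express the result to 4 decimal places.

Per-class F1 score (2·TP/(2·TP+FP+FN)):
  class_0: TP=345, FP=65+50+18+66+16=215, FN=21+20+23+17+18=99 → 690/1004 = 0.68725
  class_1: TP=258, FP=21+50+12+69+17=169, FN=65+67+61+72+55=320 → 516/1005 = 0.51343
  class_2: TP=538, FP=20+67+19+93+13=212, FN=50+50+46+61+34=241 → 1076/1529 = 0.70373
  class_3: TP=627, FP=23+61+46+68+22=220, FN=18+12+19+14+15=78 → 1254/1552 = 0.80799
  class_4: TP=818, FP=17+72+61+14+26=190, FN=66+69+93+68+82=378 → 1636/2204 = 0.74229
  class_5: TP=628, FP=18+55+34+15+82=204, FN=16+17+13+22+26=94 → 1256/1554 = 0.80824
Macro-F1 score = mean = (0.68725 + 0.51343 + 0.70373 + 0.80799 + 0.74229 + 0.80824) / 6 = 0.7105

0.7105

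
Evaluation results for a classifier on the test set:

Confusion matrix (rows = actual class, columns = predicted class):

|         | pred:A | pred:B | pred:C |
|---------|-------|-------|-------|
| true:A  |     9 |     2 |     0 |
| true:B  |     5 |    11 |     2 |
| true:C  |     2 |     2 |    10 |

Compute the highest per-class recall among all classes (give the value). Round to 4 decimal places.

0.8182

Per-class recall (TP/(TP+FN)):
  A: TP=9, FN=2+0=2 → 9/11 = 0.81818
  B: TP=11, FN=5+2=7 → 11/18 = 0.61111
  C: TP=10, FN=2+2=4 → 10/14 = 0.71429
Highest is class 'A' with recall = 0.8182.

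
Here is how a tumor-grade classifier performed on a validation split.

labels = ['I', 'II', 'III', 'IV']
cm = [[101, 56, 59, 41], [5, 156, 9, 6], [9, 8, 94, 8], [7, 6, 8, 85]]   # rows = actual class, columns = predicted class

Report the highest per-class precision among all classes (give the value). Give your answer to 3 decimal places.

Per-class precision (TP/(TP+FP)):
  I: TP=101, FP=5+9+7=21 → 101/122 = 0.8279
  II: TP=156, FP=56+8+6=70 → 156/226 = 0.6903
  III: TP=94, FP=59+9+8=76 → 94/170 = 0.5529
  IV: TP=85, FP=41+6+8=55 → 85/140 = 0.6071
Highest is class 'I' with precision = 0.828.

0.828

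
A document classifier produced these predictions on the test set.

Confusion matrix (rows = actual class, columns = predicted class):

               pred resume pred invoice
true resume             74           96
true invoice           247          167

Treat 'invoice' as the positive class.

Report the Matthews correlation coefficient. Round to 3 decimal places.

-0.147

MCC = (TP·TN − FP·FN) / √((TP+FP)(TP+FN)(TN+FP)(TN+FN))
Numerator = 167·74 − 96·247 = -11354
Denominator = √(263·414·170·321) = √5941690740 = 77082.3634
MCC = -11354 / 77082.3634 = -0.147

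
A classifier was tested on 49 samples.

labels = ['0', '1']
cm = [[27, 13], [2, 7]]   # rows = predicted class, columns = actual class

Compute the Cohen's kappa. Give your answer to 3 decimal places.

Observed agreement pₒ = trace/N = 34/49 = 0.6939
Expected agreement pₑ = Σ (rowᵢ·colᵢ)/N² = (29·40 + 20·9)/49² = 0.5581
κ = (pₒ − pₑ)/(1 − pₑ) = (0.6939 − 0.5581)/(1 − 0.5581) = 0.307

0.307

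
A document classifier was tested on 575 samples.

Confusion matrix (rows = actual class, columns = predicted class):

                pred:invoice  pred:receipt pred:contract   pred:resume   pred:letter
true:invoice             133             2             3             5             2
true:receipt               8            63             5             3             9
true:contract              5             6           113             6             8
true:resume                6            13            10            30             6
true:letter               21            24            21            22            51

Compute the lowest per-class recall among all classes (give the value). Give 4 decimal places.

Per-class recall (TP/(TP+FN)):
  invoice: TP=133, FN=2+3+5+2=12 → 133/145 = 0.91724
  receipt: TP=63, FN=8+5+3+9=25 → 63/88 = 0.71591
  contract: TP=113, FN=5+6+6+8=25 → 113/138 = 0.81884
  resume: TP=30, FN=6+13+10+6=35 → 30/65 = 0.46154
  letter: TP=51, FN=21+24+21+22=88 → 51/139 = 0.36691
Lowest is class 'letter' with recall = 0.3669.

0.3669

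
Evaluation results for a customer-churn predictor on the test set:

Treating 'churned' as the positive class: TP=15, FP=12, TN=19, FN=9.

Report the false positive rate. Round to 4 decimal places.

0.3871

FPR = FP/(FP+TN) = 12/(12+19) = 0.3871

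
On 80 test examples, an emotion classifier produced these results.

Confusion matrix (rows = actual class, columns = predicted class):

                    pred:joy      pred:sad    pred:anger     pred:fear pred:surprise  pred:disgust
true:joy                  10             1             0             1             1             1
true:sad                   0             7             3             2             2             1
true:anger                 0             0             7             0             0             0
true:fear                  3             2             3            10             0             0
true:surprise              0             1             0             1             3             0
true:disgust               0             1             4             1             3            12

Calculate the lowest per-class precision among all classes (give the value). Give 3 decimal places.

0.333

Per-class precision (TP/(TP+FP)):
  joy: TP=10, FP=0+0+3+0+0=3 → 10/13 = 0.7692
  sad: TP=7, FP=1+0+2+1+1=5 → 7/12 = 0.5833
  anger: TP=7, FP=0+3+3+0+4=10 → 7/17 = 0.4118
  fear: TP=10, FP=1+2+0+1+1=5 → 10/15 = 0.6667
  surprise: TP=3, FP=1+2+0+0+3=6 → 3/9 = 0.3333
  disgust: TP=12, FP=1+1+0+0+0=2 → 12/14 = 0.8571
Lowest is class 'surprise' with precision = 0.333.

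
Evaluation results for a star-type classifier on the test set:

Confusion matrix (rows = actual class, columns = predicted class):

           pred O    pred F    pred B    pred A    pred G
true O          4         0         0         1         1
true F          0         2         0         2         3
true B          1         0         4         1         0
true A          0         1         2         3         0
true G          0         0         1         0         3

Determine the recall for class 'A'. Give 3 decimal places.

0.500

Take TP from the diagonal, FP from the rest of the 'A' prediction marginal, FN from the rest of the 'A' actual marginal.
recall = TP/(TP+FN).
A: TP=3, FN=0+1+2+0=3 → 3/6 = 0.5000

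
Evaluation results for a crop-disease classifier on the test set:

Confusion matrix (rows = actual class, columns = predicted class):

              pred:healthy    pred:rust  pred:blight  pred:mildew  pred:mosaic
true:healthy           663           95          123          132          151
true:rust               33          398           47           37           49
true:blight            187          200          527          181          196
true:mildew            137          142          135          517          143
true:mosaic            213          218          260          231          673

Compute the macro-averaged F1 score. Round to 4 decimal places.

0.4887

Per-class F1 score (2·TP/(2·TP+FP+FN)):
  healthy: TP=663, FP=33+187+137+213=570, FN=95+123+132+151=501 → 1326/2397 = 0.55319
  rust: TP=398, FP=95+200+142+218=655, FN=33+47+37+49=166 → 796/1617 = 0.49227
  blight: TP=527, FP=123+47+135+260=565, FN=187+200+181+196=764 → 1054/2383 = 0.44230
  mildew: TP=517, FP=132+37+181+231=581, FN=137+142+135+143=557 → 1034/2172 = 0.47606
  mosaic: TP=673, FP=151+49+196+143=539, FN=213+218+260+231=922 → 1346/2807 = 0.47952
Macro-F1 score = mean = (0.55319 + 0.49227 + 0.44230 + 0.47606 + 0.47952) / 5 = 0.4887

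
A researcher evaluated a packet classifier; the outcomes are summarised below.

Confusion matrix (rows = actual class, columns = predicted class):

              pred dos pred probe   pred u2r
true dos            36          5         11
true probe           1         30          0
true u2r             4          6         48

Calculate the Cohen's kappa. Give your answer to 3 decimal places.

Observed agreement pₒ = trace/N = 114/141 = 0.8085
Expected agreement pₑ = Σ (rowᵢ·colᵢ)/N² = (52·41 + 31·41 + 58·59)/141² = 0.3433
κ = (pₒ − pₑ)/(1 − pₑ) = (0.8085 − 0.3433)/(1 − 0.3433) = 0.708

0.708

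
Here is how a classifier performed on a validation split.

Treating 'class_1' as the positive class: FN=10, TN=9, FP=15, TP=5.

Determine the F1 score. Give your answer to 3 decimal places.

0.286

Precision = TP/(TP+FP) = 5/20 = 0.2500
Recall = TP/(TP+FN) = 5/15 = 0.3333
F1 = 2·TP/(2·TP+FP+FN) = 10/35 = 0.286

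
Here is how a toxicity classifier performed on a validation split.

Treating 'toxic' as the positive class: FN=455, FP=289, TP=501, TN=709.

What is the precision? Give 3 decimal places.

0.634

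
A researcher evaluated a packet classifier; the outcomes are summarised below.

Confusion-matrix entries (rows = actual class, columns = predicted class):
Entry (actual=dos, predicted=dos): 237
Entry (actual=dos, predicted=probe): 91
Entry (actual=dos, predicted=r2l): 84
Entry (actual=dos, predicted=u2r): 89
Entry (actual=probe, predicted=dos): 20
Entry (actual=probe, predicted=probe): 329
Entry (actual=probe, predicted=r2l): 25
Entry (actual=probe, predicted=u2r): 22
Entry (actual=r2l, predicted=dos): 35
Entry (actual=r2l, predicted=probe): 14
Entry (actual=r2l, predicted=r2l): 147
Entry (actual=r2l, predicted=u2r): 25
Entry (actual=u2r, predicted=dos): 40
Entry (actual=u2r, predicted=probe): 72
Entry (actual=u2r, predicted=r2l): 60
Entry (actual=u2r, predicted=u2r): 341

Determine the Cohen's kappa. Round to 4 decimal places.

0.5244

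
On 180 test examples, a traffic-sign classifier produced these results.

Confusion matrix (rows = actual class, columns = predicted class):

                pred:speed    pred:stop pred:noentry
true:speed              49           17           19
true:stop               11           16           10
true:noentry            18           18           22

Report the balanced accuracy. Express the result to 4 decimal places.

0.4627

Balanced accuracy = mean of per-class recall.
  speed: recall = 49/85 = 0.57647
  stop: recall = 16/37 = 0.43243
  noentry: recall = 22/58 = 0.37931
Mean = (0.57647 + 0.43243 + 0.37931) / 3 = 0.4627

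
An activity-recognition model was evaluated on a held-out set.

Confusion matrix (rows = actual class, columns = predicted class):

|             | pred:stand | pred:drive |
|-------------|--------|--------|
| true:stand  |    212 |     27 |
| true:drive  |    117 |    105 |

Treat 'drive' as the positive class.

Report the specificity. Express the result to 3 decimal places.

Specificity = TN/(TN+FP) = 212/(212+27) = 0.887

0.887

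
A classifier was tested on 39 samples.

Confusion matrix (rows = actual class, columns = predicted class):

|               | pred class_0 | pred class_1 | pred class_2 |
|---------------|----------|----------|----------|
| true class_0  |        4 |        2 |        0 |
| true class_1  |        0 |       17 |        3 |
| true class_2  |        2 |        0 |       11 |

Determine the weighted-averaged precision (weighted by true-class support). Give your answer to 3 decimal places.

0.823

Per-class precision (TP/(TP+FP)):
  class_0: TP=4, FP=0+2=2 → 4/6 = 0.6667
  class_1: TP=17, FP=2+0=2 → 17/19 = 0.8947
  class_2: TP=11, FP=0+3=3 → 11/14 = 0.7857
Weighted-precision = Σ (supportᵢ/N)·precisionᵢ with N=39: (6/39)·0.6667 + (20/39)·0.8947 + (13/39)·0.7857 = 0.823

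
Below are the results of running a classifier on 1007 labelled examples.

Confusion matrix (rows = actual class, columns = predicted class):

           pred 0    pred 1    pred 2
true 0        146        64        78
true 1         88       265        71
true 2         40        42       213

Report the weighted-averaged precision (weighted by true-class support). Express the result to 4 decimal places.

0.6255

Per-class precision (TP/(TP+FP)):
  0: TP=146, FP=88+40=128 → 146/274 = 0.53285
  1: TP=265, FP=64+42=106 → 265/371 = 0.71429
  2: TP=213, FP=78+71=149 → 213/362 = 0.58840
Weighted-precision = Σ (supportᵢ/N)·precisionᵢ with N=1007: (288/1007)·0.53285 + (424/1007)·0.71429 + (295/1007)·0.58840 = 0.6255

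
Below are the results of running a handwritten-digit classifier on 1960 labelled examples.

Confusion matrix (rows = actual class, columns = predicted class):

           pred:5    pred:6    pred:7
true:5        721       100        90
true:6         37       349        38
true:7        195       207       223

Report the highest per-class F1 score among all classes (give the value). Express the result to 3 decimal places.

0.774

Per-class F1 score (2·TP/(2·TP+FP+FN)):
  5: TP=721, FP=37+195=232, FN=100+90=190 → 1442/1864 = 0.7736
  6: TP=349, FP=100+207=307, FN=37+38=75 → 698/1080 = 0.6463
  7: TP=223, FP=90+38=128, FN=195+207=402 → 446/976 = 0.4570
Highest is class '5' with F1 score = 0.774.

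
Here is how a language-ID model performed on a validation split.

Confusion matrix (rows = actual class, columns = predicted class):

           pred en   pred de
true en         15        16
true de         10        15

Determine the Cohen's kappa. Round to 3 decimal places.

Observed agreement pₒ = trace/N = 30/56 = 0.5357
Expected agreement pₑ = Σ (rowᵢ·colᵢ)/N² = (31·25 + 25·31)/56² = 0.4943
κ = (pₒ − pₑ)/(1 − pₑ) = (0.5357 − 0.4943)/(1 − 0.4943) = 0.082

0.082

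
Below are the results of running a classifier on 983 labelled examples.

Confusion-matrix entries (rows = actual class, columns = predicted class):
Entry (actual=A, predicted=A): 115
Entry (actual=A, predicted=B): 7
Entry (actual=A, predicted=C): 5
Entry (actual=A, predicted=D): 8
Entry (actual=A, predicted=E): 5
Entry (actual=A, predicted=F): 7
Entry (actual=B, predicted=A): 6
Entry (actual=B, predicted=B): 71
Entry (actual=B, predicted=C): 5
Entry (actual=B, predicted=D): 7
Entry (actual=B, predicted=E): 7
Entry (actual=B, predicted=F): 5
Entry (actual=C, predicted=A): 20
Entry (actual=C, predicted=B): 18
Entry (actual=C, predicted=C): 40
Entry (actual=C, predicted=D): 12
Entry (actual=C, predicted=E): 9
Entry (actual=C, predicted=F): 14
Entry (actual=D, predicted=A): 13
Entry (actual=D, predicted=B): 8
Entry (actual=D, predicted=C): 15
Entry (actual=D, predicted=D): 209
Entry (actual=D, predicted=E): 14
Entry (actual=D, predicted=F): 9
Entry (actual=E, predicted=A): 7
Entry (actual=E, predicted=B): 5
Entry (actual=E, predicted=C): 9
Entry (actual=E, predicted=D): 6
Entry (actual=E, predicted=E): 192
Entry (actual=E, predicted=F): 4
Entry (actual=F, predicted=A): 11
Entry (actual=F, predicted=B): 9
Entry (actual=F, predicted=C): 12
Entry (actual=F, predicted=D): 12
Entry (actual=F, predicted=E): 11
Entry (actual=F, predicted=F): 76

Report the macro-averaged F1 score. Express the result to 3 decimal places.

Per-class F1 score (2·TP/(2·TP+FP+FN)):
  A: TP=115, FP=6+20+13+7+11=57, FN=7+5+8+5+7=32 → 230/319 = 0.7210
  B: TP=71, FP=7+18+8+5+9=47, FN=6+5+7+7+5=30 → 142/219 = 0.6484
  C: TP=40, FP=5+5+15+9+12=46, FN=20+18+12+9+14=73 → 80/199 = 0.4020
  D: TP=209, FP=8+7+12+6+12=45, FN=13+8+15+14+9=59 → 418/522 = 0.8008
  E: TP=192, FP=5+7+9+14+11=46, FN=7+5+9+6+4=31 → 384/461 = 0.8330
  F: TP=76, FP=7+5+14+9+4=39, FN=11+9+12+12+11=55 → 152/246 = 0.6179
Macro-F1 score = mean = (0.7210 + 0.6484 + 0.4020 + 0.8008 + 0.8330 + 0.6179) / 6 = 0.671

0.671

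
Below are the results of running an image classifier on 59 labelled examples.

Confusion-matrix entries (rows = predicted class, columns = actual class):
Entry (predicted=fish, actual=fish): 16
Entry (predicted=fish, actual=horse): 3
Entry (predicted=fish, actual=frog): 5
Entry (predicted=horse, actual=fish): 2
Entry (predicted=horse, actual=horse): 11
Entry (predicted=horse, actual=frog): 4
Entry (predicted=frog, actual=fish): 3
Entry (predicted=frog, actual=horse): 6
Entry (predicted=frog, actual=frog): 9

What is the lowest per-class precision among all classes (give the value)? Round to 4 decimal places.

0.5000

Per-class precision (TP/(TP+FP)):
  fish: TP=16, FP=3+5=8 → 16/24 = 0.66667
  horse: TP=11, FP=2+4=6 → 11/17 = 0.64706
  frog: TP=9, FP=3+6=9 → 9/18 = 0.50000
Lowest is class 'frog' with precision = 0.5000.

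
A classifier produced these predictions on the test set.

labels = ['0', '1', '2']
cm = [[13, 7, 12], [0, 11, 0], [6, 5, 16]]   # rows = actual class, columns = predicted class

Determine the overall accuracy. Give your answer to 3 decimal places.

0.571

Accuracy = trace / total = (13+11+16=40) / 70 = 40/70 = 0.571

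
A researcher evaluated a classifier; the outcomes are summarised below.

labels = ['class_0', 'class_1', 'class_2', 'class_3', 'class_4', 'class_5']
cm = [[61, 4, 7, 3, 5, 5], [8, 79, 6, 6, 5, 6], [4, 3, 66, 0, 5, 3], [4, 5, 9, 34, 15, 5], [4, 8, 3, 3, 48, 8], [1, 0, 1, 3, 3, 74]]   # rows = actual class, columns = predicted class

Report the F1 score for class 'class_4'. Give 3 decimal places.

0.619

One-vs-rest for 'class_4': TP = diagonal; FP = other classes predicted 'class_4'; FN = 'class_4' predicted as other.
F1 score = 2·TP/(2·TP+FP+FN).
class_4: TP=48, FP=5+5+5+15+3=33, FN=4+8+3+3+8=26 → 96/155 = 0.6194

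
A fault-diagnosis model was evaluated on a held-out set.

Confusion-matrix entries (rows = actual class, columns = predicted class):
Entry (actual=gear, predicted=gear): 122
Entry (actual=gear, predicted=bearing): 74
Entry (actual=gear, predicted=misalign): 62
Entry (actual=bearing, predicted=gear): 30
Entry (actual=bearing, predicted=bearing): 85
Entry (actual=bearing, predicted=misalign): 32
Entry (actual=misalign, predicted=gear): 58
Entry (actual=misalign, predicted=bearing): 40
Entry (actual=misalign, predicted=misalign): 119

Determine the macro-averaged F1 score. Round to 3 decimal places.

Per-class F1 score (2·TP/(2·TP+FP+FN)):
  gear: TP=122, FP=30+58=88, FN=74+62=136 → 244/468 = 0.5214
  bearing: TP=85, FP=74+40=114, FN=30+32=62 → 170/346 = 0.4913
  misalign: TP=119, FP=62+32=94, FN=58+40=98 → 238/430 = 0.5535
Macro-F1 score = mean = (0.5214 + 0.4913 + 0.5535) / 3 = 0.522

0.522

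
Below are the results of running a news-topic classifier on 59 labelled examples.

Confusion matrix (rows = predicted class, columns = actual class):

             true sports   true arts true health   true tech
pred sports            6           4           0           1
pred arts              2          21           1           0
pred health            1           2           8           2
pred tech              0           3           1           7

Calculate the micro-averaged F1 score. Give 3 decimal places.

0.712

Micro-averaging pools counts across classes: ΣTP=42, ΣFP=17, ΣFN=17.
Micro-F1 score = 2·TP/(2·TP+FP+FN) on pooled counts = 0.712 (equals overall accuracy in single-label multiclass).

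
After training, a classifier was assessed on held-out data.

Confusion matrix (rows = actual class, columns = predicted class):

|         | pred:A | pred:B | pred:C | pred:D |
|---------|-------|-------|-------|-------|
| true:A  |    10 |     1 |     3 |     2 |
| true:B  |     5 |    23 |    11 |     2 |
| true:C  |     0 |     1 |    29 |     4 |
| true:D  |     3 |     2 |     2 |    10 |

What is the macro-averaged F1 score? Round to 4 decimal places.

0.6426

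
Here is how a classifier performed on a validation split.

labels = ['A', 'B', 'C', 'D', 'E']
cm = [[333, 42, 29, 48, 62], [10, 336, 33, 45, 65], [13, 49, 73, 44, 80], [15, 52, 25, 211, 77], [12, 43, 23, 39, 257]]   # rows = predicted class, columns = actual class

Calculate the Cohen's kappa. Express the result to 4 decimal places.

Observed agreement pₒ = trace/N = 1210/2016 = 0.60020
Expected agreement pₑ = Σ (rowᵢ·colᵢ)/N² = (383·514 + 522·489 + 183·259 + 387·380 + 541·374)/2016² = 0.20887
κ = (pₒ − pₑ)/(1 − pₑ) = (0.60020 − 0.20887)/(1 − 0.20887) = 0.4946

0.4946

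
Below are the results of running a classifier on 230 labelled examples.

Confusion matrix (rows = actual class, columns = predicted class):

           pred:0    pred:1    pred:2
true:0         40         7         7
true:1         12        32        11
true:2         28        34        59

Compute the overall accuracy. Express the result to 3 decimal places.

0.570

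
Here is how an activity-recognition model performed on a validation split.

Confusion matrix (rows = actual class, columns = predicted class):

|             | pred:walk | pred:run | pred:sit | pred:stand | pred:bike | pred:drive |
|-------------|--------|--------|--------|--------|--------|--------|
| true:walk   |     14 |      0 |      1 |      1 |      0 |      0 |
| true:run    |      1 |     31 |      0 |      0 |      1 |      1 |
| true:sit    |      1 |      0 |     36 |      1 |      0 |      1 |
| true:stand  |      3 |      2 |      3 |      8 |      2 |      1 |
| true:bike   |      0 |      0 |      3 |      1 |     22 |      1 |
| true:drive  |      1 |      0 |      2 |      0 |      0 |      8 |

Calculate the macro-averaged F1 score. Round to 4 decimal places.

0.7726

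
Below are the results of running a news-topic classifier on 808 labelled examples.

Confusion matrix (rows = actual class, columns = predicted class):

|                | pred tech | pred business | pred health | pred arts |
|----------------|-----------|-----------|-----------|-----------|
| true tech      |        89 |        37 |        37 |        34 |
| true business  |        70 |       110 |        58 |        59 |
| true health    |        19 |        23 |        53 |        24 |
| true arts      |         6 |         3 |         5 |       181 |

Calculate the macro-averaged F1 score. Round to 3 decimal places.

0.515

Per-class F1 score (2·TP/(2·TP+FP+FN)):
  tech: TP=89, FP=70+19+6=95, FN=37+37+34=108 → 178/381 = 0.4672
  business: TP=110, FP=37+23+3=63, FN=70+58+59=187 → 220/470 = 0.4681
  health: TP=53, FP=37+58+5=100, FN=19+23+24=66 → 106/272 = 0.3897
  arts: TP=181, FP=34+59+24=117, FN=6+3+5=14 → 362/493 = 0.7343
Macro-F1 score = mean = (0.4672 + 0.4681 + 0.3897 + 0.7343) / 4 = 0.515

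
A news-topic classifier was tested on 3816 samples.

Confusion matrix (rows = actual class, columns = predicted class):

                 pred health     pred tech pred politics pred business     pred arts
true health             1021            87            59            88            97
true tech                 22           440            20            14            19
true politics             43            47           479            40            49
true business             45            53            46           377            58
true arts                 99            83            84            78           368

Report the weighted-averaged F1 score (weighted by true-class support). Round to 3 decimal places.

Per-class F1 score (2·TP/(2·TP+FP+FN)):
  health: TP=1021, FP=22+43+45+99=209, FN=87+59+88+97=331 → 2042/2582 = 0.7909
  tech: TP=440, FP=87+47+53+83=270, FN=22+20+14+19=75 → 880/1225 = 0.7184
  politics: TP=479, FP=59+20+46+84=209, FN=43+47+40+49=179 → 958/1346 = 0.7117
  business: TP=377, FP=88+14+40+78=220, FN=45+53+46+58=202 → 754/1176 = 0.6412
  arts: TP=368, FP=97+19+49+58=223, FN=99+83+84+78=344 → 736/1303 = 0.5649
Weighted-F1 score = Σ (supportᵢ/N)·F1 scoreᵢ with N=3816: (1352/3816)·0.7909 + (515/3816)·0.7184 + (658/3816)·0.7117 + (579/3816)·0.6412 + (712/3816)·0.5649 = 0.703

0.703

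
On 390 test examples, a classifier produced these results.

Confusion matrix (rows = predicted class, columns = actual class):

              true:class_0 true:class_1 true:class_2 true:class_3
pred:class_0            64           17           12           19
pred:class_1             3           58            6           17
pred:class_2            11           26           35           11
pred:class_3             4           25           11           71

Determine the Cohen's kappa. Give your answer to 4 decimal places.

0.4454

Observed agreement pₒ = trace/N = 228/390 = 0.58462
Expected agreement pₑ = Σ (rowᵢ·colᵢ)/N² = (82·112 + 126·84 + 64·83 + 118·111)/390² = 0.25101
κ = (pₒ − pₑ)/(1 − pₑ) = (0.58462 − 0.25101)/(1 − 0.25101) = 0.4454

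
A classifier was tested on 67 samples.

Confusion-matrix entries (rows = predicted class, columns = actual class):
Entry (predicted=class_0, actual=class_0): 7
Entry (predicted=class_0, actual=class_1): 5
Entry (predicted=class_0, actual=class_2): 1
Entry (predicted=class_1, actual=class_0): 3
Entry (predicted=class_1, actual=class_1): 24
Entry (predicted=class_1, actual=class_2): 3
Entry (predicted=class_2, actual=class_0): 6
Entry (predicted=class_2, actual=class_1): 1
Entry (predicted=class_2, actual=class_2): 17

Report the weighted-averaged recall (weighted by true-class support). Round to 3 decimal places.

Per-class recall (TP/(TP+FN)):
  class_0: TP=7, FN=3+6=9 → 7/16 = 0.4375
  class_1: TP=24, FN=5+1=6 → 24/30 = 0.8000
  class_2: TP=17, FN=1+3=4 → 17/21 = 0.8095
Weighted-recall = Σ (supportᵢ/N)·recallᵢ with N=67: (16/67)·0.4375 + (30/67)·0.8000 + (21/67)·0.8095 = 0.716

0.716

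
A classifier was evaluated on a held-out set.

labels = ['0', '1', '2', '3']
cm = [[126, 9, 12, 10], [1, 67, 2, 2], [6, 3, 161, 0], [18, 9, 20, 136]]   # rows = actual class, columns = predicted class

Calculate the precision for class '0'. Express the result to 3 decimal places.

One-vs-rest for '0': TP = diagonal; FP = other classes predicted '0'; FN = '0' predicted as other.
precision = TP/(TP+FP).
0: TP=126, FP=1+6+18=25 → 126/151 = 0.8344

0.834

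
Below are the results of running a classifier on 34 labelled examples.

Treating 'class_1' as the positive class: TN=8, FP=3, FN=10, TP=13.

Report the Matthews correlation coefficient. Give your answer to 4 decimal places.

0.2741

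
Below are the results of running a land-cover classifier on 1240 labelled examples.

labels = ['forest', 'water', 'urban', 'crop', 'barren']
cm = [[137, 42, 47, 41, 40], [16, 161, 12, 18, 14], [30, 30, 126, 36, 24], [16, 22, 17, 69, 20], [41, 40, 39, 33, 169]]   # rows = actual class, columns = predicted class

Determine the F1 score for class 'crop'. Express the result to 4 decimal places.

0.4047

Take TP from the diagonal, FP from the rest of the 'crop' prediction marginal, FN from the rest of the 'crop' actual marginal.
F1 score = 2·TP/(2·TP+FP+FN).
crop: TP=69, FP=41+18+36+33=128, FN=16+22+17+20=75 → 138/341 = 0.40469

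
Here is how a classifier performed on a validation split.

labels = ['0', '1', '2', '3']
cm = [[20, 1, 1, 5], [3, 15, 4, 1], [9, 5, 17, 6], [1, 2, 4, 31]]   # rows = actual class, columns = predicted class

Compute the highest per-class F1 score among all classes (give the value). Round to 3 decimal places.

Per-class F1 score (2·TP/(2·TP+FP+FN)):
  0: TP=20, FP=3+9+1=13, FN=1+1+5=7 → 40/60 = 0.6667
  1: TP=15, FP=1+5+2=8, FN=3+4+1=8 → 30/46 = 0.6522
  2: TP=17, FP=1+4+4=9, FN=9+5+6=20 → 34/63 = 0.5397
  3: TP=31, FP=5+1+6=12, FN=1+2+4=7 → 62/81 = 0.7654
Highest is class '3' with F1 score = 0.765.

0.765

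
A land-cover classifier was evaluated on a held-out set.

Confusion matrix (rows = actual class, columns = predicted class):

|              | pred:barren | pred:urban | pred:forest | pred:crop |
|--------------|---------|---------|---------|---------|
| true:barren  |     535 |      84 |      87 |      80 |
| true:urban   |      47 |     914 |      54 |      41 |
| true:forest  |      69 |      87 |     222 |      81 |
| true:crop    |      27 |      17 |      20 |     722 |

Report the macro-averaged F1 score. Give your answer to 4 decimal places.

0.7374

Per-class F1 score (2·TP/(2·TP+FP+FN)):
  barren: TP=535, FP=47+69+27=143, FN=84+87+80=251 → 1070/1464 = 0.73087
  urban: TP=914, FP=84+87+17=188, FN=47+54+41=142 → 1828/2158 = 0.84708
  forest: TP=222, FP=87+54+20=161, FN=69+87+81=237 → 444/842 = 0.52732
  crop: TP=722, FP=80+41+81=202, FN=27+17+20=64 → 1444/1710 = 0.84444
Macro-F1 score = mean = (0.73087 + 0.84708 + 0.52732 + 0.84444) / 4 = 0.7374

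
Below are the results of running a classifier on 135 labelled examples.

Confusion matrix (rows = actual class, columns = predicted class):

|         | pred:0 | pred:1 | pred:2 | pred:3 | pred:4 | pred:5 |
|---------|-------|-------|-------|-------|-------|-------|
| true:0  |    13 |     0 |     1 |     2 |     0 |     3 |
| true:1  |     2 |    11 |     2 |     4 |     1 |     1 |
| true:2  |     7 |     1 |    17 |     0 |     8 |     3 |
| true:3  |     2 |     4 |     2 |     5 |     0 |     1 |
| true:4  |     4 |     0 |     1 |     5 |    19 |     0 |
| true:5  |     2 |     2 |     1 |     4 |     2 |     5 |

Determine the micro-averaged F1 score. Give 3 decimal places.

Micro-averaging pools counts across classes: ΣTP=70, ΣFP=65, ΣFN=65.
Micro-F1 score = 2·TP/(2·TP+FP+FN) on pooled counts = 0.519 (equals overall accuracy in single-label multiclass).

0.519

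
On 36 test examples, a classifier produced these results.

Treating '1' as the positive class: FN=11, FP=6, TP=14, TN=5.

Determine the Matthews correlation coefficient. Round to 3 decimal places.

0.013

MCC = (TP·TN − FP·FN) / √((TP+FP)(TP+FN)(TN+FP)(TN+FN))
Numerator = 14·5 − 6·11 = 4
Denominator = √(20·25·11·16) = √88000 = 296.6479
MCC = 4 / 296.6479 = 0.013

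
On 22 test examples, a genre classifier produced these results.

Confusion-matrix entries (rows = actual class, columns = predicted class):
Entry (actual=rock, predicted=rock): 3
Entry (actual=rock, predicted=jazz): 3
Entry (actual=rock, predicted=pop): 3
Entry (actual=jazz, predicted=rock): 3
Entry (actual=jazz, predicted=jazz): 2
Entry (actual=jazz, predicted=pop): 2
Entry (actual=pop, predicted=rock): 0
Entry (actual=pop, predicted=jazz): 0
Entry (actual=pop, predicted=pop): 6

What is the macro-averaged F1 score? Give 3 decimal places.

0.480

Per-class F1 score (2·TP/(2·TP+FP+FN)):
  rock: TP=3, FP=3+0=3, FN=3+3=6 → 6/15 = 0.4000
  jazz: TP=2, FP=3+0=3, FN=3+2=5 → 4/12 = 0.3333
  pop: TP=6, FP=3+2=5, FN=0+0=0 → 12/17 = 0.7059
Macro-F1 score = mean = (0.4000 + 0.3333 + 0.7059) / 3 = 0.480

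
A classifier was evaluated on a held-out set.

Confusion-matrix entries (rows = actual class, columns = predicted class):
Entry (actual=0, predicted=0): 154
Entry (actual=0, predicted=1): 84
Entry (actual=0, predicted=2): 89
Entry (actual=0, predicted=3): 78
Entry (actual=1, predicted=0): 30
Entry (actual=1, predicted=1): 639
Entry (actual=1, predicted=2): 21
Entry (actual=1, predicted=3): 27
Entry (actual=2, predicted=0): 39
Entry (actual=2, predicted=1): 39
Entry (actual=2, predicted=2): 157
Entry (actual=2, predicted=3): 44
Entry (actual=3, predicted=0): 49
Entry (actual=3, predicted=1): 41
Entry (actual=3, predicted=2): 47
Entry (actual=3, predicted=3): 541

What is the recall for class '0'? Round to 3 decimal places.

recall = TP/(TP+FN).
0: TP=154, FN=84+89+78=251 → 154/405 = 0.3802

0.380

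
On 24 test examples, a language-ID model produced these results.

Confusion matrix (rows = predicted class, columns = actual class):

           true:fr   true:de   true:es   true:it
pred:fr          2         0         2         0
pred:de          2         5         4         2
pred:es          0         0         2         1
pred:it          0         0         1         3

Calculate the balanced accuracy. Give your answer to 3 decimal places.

0.556

Balanced accuracy = mean of per-class recall.
  fr: recall = 2/4 = 0.5000
  de: recall = 5/5 = 1.0000
  es: recall = 2/9 = 0.2222
  it: recall = 3/6 = 0.5000
Mean = (0.5000 + 1.0000 + 0.2222 + 0.5000) / 4 = 0.556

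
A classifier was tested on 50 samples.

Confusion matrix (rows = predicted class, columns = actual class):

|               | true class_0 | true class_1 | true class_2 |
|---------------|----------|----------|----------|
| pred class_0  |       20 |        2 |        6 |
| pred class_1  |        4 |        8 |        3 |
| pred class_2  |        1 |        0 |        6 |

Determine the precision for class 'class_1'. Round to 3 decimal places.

0.533

Take TP from the diagonal, FP from the rest of the 'class_1' prediction marginal, FN from the rest of the 'class_1' actual marginal.
precision = TP/(TP+FP).
class_1: TP=8, FP=4+3=7 → 8/15 = 0.5333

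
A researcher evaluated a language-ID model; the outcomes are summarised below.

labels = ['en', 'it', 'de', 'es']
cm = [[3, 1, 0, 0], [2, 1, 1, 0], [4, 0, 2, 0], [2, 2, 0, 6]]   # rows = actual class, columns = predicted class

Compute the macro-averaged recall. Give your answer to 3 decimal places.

0.483

Per-class recall (TP/(TP+FN)):
  en: TP=3, FN=1+0+0=1 → 3/4 = 0.7500
  it: TP=1, FN=2+1+0=3 → 1/4 = 0.2500
  de: TP=2, FN=4+0+0=4 → 2/6 = 0.3333
  es: TP=6, FN=2+2+0=4 → 6/10 = 0.6000
Macro-recall = mean = (0.7500 + 0.2500 + 0.3333 + 0.6000) / 4 = 0.483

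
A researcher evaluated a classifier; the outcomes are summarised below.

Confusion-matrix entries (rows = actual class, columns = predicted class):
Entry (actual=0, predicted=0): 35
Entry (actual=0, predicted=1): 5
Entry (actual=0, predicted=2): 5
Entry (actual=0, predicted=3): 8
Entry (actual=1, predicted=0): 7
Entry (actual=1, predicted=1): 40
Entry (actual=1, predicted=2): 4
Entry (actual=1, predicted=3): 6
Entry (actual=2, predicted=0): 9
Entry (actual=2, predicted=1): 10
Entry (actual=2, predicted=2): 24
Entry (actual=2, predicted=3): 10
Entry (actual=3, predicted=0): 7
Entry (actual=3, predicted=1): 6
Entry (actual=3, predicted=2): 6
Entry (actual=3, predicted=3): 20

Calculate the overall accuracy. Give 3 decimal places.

Accuracy = trace / total = (35+40+24+20=119) / 202 = 119/202 = 0.589

0.589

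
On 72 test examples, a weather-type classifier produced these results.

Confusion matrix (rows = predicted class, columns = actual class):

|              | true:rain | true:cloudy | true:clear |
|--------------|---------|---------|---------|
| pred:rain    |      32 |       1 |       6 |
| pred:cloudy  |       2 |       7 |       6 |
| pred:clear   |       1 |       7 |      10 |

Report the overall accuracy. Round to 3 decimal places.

Accuracy = trace / total = (32+7+10=49) / 72 = 49/72 = 0.681

0.681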